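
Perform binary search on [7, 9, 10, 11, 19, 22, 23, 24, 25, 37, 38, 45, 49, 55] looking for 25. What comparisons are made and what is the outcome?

Binary search for 25 in [7, 9, 10, 11, 19, 22, 23, 24, 25, 37, 38, 45, 49, 55]:

lo=0, hi=13, mid=6, arr[mid]=23 -> 23 < 25, search right half
lo=7, hi=13, mid=10, arr[mid]=38 -> 38 > 25, search left half
lo=7, hi=9, mid=8, arr[mid]=25 -> Found target at index 8!

Binary search finds 25 at index 8 after 3 comparisons. The search repeatedly halves the search space by comparing with the middle element.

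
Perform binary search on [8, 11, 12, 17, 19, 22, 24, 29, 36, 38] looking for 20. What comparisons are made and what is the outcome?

Binary search for 20 in [8, 11, 12, 17, 19, 22, 24, 29, 36, 38]:

lo=0, hi=9, mid=4, arr[mid]=19 -> 19 < 20, search right half
lo=5, hi=9, mid=7, arr[mid]=29 -> 29 > 20, search left half
lo=5, hi=6, mid=5, arr[mid]=22 -> 22 > 20, search left half
lo=5 > hi=4, target 20 not found

Binary search determines that 20 is not in the array after 3 comparisons. The search space was exhausted without finding the target.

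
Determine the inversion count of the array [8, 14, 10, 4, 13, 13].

Finding inversions in [8, 14, 10, 4, 13, 13]:

(0, 3): arr[0]=8 > arr[3]=4
(1, 2): arr[1]=14 > arr[2]=10
(1, 3): arr[1]=14 > arr[3]=4
(1, 4): arr[1]=14 > arr[4]=13
(1, 5): arr[1]=14 > arr[5]=13
(2, 3): arr[2]=10 > arr[3]=4

Total inversions: 6

The array has 6 inversion(s): (0,3), (1,2), (1,3), (1,4), (1,5), (2,3). Each pair (i,j) satisfies i < j and arr[i] > arr[j].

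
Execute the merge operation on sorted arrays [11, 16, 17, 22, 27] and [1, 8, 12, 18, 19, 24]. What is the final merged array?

Merging process:

Compare 11 vs 1: take 1 from right. Merged: [1]
Compare 11 vs 8: take 8 from right. Merged: [1, 8]
Compare 11 vs 12: take 11 from left. Merged: [1, 8, 11]
Compare 16 vs 12: take 12 from right. Merged: [1, 8, 11, 12]
Compare 16 vs 18: take 16 from left. Merged: [1, 8, 11, 12, 16]
Compare 17 vs 18: take 17 from left. Merged: [1, 8, 11, 12, 16, 17]
Compare 22 vs 18: take 18 from right. Merged: [1, 8, 11, 12, 16, 17, 18]
Compare 22 vs 19: take 19 from right. Merged: [1, 8, 11, 12, 16, 17, 18, 19]
Compare 22 vs 24: take 22 from left. Merged: [1, 8, 11, 12, 16, 17, 18, 19, 22]
Compare 27 vs 24: take 24 from right. Merged: [1, 8, 11, 12, 16, 17, 18, 19, 22, 24]
Append remaining from left: [27]. Merged: [1, 8, 11, 12, 16, 17, 18, 19, 22, 24, 27]

Final merged array: [1, 8, 11, 12, 16, 17, 18, 19, 22, 24, 27]
Total comparisons: 10

The merged array is [1, 8, 11, 12, 16, 17, 18, 19, 22, 24, 27], requiring 10 comparisons. The merge step runs in O(n) time where n is the total number of elements.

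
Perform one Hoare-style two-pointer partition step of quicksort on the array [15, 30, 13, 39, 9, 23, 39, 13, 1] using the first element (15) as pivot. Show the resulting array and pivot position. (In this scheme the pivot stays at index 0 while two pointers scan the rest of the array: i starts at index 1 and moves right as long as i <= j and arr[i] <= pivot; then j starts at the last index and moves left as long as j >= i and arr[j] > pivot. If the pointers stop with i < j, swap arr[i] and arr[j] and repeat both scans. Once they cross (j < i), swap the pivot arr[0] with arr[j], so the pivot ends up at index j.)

Hoare-style two-pointer partition with pivot = 15:

Initial array: [15, 30, 13, 39, 9, 23, 39, 13, 1]

Pointers start at i = 1, j = 8.
i stops at index 1 (arr[1]=30 > 15), j stops at index 8 (arr[8]=1 <= 15): swap arr[1] and arr[8], array becomes [15, 1, 13, 39, 9, 23, 39, 13, 30]
i stops at index 3 (arr[3]=39 > 15), j stops at index 7 (arr[7]=13 <= 15): swap arr[3] and arr[7], array becomes [15, 1, 13, 13, 9, 23, 39, 39, 30]
i ends at 5, j ends at 4: the pointers have crossed (j < i), so scanning stops.

Swap pivot arr[0] with arr[4] to place pivot at position 4: [9, 1, 13, 13, 15, 23, 39, 39, 30]
Pivot position: 4

After partitioning with pivot 15, the array becomes [9, 1, 13, 13, 15, 23, 39, 39, 30]. The pivot is placed at index 4. All elements to the left of the pivot are <= 15, and all elements to the right are > 15.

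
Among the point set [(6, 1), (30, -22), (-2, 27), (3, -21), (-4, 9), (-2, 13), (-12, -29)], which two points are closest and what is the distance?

Computing all pairwise distances among 7 points:

d((6, 1), (30, -22)) = 33.2415
d((6, 1), (-2, 27)) = 27.2029
d((6, 1), (3, -21)) = 22.2036
d((6, 1), (-4, 9)) = 12.8062
d((6, 1), (-2, 13)) = 14.4222
d((6, 1), (-12, -29)) = 34.9857
d((30, -22), (-2, 27)) = 58.5235
d((30, -22), (3, -21)) = 27.0185
d((30, -22), (-4, 9)) = 46.0109
d((30, -22), (-2, 13)) = 47.4236
d((30, -22), (-12, -29)) = 42.5793
d((-2, 27), (3, -21)) = 48.2597
d((-2, 27), (-4, 9)) = 18.1108
d((-2, 27), (-2, 13)) = 14.0
d((-2, 27), (-12, -29)) = 56.8859
d((3, -21), (-4, 9)) = 30.8058
d((3, -21), (-2, 13)) = 34.3657
d((3, -21), (-12, -29)) = 17.0
d((-4, 9), (-2, 13)) = 4.4721 <-- minimum
d((-4, 9), (-12, -29)) = 38.833
d((-2, 13), (-12, -29)) = 43.1741

Closest pair: (-4, 9) and (-2, 13) with distance 4.4721

The closest pair is (-4, 9) and (-2, 13) with Euclidean distance 4.4721. For 7 points, brute-force pairwise comparison is shown above. For large n, the divide-and-conquer algorithm (sort by x, recurse on halves, check the dividing strip) achieves O(n log n).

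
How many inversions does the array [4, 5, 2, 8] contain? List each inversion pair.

Finding inversions in [4, 5, 2, 8]:

(0, 2): arr[0]=4 > arr[2]=2
(1, 2): arr[1]=5 > arr[2]=2

Total inversions: 2

The array has 2 inversion(s): (0,2), (1,2). Each pair (i,j) satisfies i < j and arr[i] > arr[j].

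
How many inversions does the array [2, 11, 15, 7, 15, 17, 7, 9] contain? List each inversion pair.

Finding inversions in [2, 11, 15, 7, 15, 17, 7, 9]:

(1, 3): arr[1]=11 > arr[3]=7
(1, 6): arr[1]=11 > arr[6]=7
(1, 7): arr[1]=11 > arr[7]=9
(2, 3): arr[2]=15 > arr[3]=7
(2, 6): arr[2]=15 > arr[6]=7
(2, 7): arr[2]=15 > arr[7]=9
(4, 6): arr[4]=15 > arr[6]=7
(4, 7): arr[4]=15 > arr[7]=9
(5, 6): arr[5]=17 > arr[6]=7
(5, 7): arr[5]=17 > arr[7]=9

Total inversions: 10

The array has 10 inversion(s): (1,3), (1,6), (1,7), (2,3), (2,6), (2,7), (4,6), (4,7), (5,6), (5,7). Each pair (i,j) satisfies i < j and arr[i] > arr[j].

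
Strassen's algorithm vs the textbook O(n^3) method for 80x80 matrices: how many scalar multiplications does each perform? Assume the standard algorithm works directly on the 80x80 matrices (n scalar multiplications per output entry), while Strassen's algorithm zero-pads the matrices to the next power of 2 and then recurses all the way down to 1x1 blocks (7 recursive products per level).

Matrix multiplication for 80x80 matrices:

Strassen's algorithm requires power-of-2 dimensions. Pad 80x80 to 128x128 (next power of 2).

Standard algorithm: 80^3 = 512000 multiplications
Strassen's algorithm: 7^(log2(128)) = 7^7 = 823543 multiplications
Difference: 512000 - 823543 = -311543 (Strassen uses MORE here due to padding overhead — for small or just-over-power-of-2 n, padding can outweigh the per-level savings)

Standard: 512000 multiplications (80^3). Strassen: 823543 multiplications (7^7, after padding to 128x128). Strassen reduces 8 recursive multiplications to 7 at each level.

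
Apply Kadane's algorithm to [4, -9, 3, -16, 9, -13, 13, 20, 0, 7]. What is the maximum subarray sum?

Using Kadane's algorithm on [4, -9, 3, -16, 9, -13, 13, 20, 0, 7]:

Scanning through the array:
Position 1 (value -9): max_ending_here = -5, max_so_far = 4
Position 2 (value 3): max_ending_here = 3, max_so_far = 4
Position 3 (value -16): max_ending_here = -13, max_so_far = 4
Position 4 (value 9): max_ending_here = 9, max_so_far = 9
Position 5 (value -13): max_ending_here = -4, max_so_far = 9
Position 6 (value 13): max_ending_here = 13, max_so_far = 13
Position 7 (value 20): max_ending_here = 33, max_so_far = 33
Position 8 (value 0): max_ending_here = 33, max_so_far = 33
Position 9 (value 7): max_ending_here = 40, max_so_far = 40

Maximum subarray: [13, 20, 0, 7]
Maximum sum: 40

The maximum subarray is [13, 20, 0, 7] with sum 40. This subarray runs from index 6 to index 9.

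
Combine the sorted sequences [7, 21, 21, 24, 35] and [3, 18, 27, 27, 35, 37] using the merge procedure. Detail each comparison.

Merging process:

Compare 7 vs 3: take 3 from right. Merged: [3]
Compare 7 vs 18: take 7 from left. Merged: [3, 7]
Compare 21 vs 18: take 18 from right. Merged: [3, 7, 18]
Compare 21 vs 27: take 21 from left. Merged: [3, 7, 18, 21]
Compare 21 vs 27: take 21 from left. Merged: [3, 7, 18, 21, 21]
Compare 24 vs 27: take 24 from left. Merged: [3, 7, 18, 21, 21, 24]
Compare 35 vs 27: take 27 from right. Merged: [3, 7, 18, 21, 21, 24, 27]
Compare 35 vs 27: take 27 from right. Merged: [3, 7, 18, 21, 21, 24, 27, 27]
Compare 35 vs 35: take 35 from left. Merged: [3, 7, 18, 21, 21, 24, 27, 27, 35]
Append remaining from right: [35, 37]. Merged: [3, 7, 18, 21, 21, 24, 27, 27, 35, 35, 37]

Final merged array: [3, 7, 18, 21, 21, 24, 27, 27, 35, 35, 37]
Total comparisons: 9

The merged array is [3, 7, 18, 21, 21, 24, 27, 27, 35, 35, 37], requiring 9 comparisons. The merge step runs in O(n) time where n is the total number of elements.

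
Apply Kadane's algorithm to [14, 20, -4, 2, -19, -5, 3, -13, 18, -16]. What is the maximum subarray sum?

Using Kadane's algorithm on [14, 20, -4, 2, -19, -5, 3, -13, 18, -16]:

Scanning through the array:
Position 1 (value 20): max_ending_here = 34, max_so_far = 34
Position 2 (value -4): max_ending_here = 30, max_so_far = 34
Position 3 (value 2): max_ending_here = 32, max_so_far = 34
Position 4 (value -19): max_ending_here = 13, max_so_far = 34
Position 5 (value -5): max_ending_here = 8, max_so_far = 34
Position 6 (value 3): max_ending_here = 11, max_so_far = 34
Position 7 (value -13): max_ending_here = -2, max_so_far = 34
Position 8 (value 18): max_ending_here = 18, max_so_far = 34
Position 9 (value -16): max_ending_here = 2, max_so_far = 34

Maximum subarray: [14, 20]
Maximum sum: 34

The maximum subarray is [14, 20] with sum 34. This subarray runs from index 0 to index 1.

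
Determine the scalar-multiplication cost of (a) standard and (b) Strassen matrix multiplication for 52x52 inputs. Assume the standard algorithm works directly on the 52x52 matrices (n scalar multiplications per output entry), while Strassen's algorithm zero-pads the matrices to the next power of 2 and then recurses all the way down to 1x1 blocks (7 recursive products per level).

Matrix multiplication for 52x52 matrices:

Strassen's algorithm requires power-of-2 dimensions. Pad 52x52 to 64x64 (next power of 2).

Standard algorithm: 52^3 = 140608 multiplications
Strassen's algorithm: 7^(log2(64)) = 7^6 = 117649 multiplications
Savings: 140608 - 117649 = 22959 multiplications

Standard: 140608 multiplications (52^3). Strassen: 117649 multiplications (7^6, after padding to 64x64). Strassen reduces 8 recursive multiplications to 7 at each level.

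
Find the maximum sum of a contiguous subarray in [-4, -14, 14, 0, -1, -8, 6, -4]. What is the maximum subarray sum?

Using Kadane's algorithm on [-4, -14, 14, 0, -1, -8, 6, -4]:

Scanning through the array:
Position 1 (value -14): max_ending_here = -14, max_so_far = -4
Position 2 (value 14): max_ending_here = 14, max_so_far = 14
Position 3 (value 0): max_ending_here = 14, max_so_far = 14
Position 4 (value -1): max_ending_here = 13, max_so_far = 14
Position 5 (value -8): max_ending_here = 5, max_so_far = 14
Position 6 (value 6): max_ending_here = 11, max_so_far = 14
Position 7 (value -4): max_ending_here = 7, max_so_far = 14

Maximum subarray: [14]
Maximum sum: 14

The maximum subarray is [14] with sum 14. This subarray runs from index 2 to index 2.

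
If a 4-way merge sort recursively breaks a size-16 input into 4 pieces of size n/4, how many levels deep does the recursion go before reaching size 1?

For divide and conquer with division factor 4:

Problem sizes at each level:
Level 0: 16
Level 1: 4
Level 2: 1

The root is level 0 and the size-1 base case is level 2 (the tree spans levels 0 through 2, i.e. 3 levels counting the root), so the depth is the number of divisions: log_4(16) = 2

The recursion tree depth is log_4(16) = 2. At each level, the problem size is divided by 4, so it takes 2 divisions to reduce to a base case of size 1. The algorithm makes 4 recursive calls at each level.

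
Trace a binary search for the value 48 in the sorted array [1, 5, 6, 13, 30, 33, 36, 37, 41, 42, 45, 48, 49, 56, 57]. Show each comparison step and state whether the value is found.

Binary search for 48 in [1, 5, 6, 13, 30, 33, 36, 37, 41, 42, 45, 48, 49, 56, 57]:

lo=0, hi=14, mid=7, arr[mid]=37 -> 37 < 48, search right half
lo=8, hi=14, mid=11, arr[mid]=48 -> Found target at index 11!

Binary search finds 48 at index 11 after 2 comparisons. The search repeatedly halves the search space by comparing with the middle element.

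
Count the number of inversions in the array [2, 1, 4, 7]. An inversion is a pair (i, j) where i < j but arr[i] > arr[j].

Finding inversions in [2, 1, 4, 7]:

(0, 1): arr[0]=2 > arr[1]=1

Total inversions: 1

The array has 1 inversion(s): (0,1). Each pair (i,j) satisfies i < j and arr[i] > arr[j].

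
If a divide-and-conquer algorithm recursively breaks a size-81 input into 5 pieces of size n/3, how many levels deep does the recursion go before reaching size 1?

For divide and conquer with division factor 3:

Problem sizes at each level:
Level 0: 81
Level 1: 27
Level 2: 9
Level 3: 3
Level 4: 1

The root is level 0 and the size-1 base case is level 4 (the tree spans levels 0 through 4, i.e. 5 levels counting the root), so the depth is the number of divisions: log_3(81) = 4

The recursion tree depth is log_3(81) = 4. At each level, the problem size is divided by 3, so it takes 4 divisions to reduce to a base case of size 1. The algorithm makes 5 recursive calls at each level.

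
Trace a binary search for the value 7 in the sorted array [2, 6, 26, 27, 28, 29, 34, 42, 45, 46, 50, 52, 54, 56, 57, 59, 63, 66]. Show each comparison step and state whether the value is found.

Binary search for 7 in [2, 6, 26, 27, 28, 29, 34, 42, 45, 46, 50, 52, 54, 56, 57, 59, 63, 66]:

lo=0, hi=17, mid=8, arr[mid]=45 -> 45 > 7, search left half
lo=0, hi=7, mid=3, arr[mid]=27 -> 27 > 7, search left half
lo=0, hi=2, mid=1, arr[mid]=6 -> 6 < 7, search right half
lo=2, hi=2, mid=2, arr[mid]=26 -> 26 > 7, search left half
lo=2 > hi=1, target 7 not found

Binary search determines that 7 is not in the array after 4 comparisons. The search space was exhausted without finding the target.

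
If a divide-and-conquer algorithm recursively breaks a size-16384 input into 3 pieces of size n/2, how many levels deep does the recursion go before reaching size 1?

For divide and conquer with division factor 2:

Problem sizes at each level:
Level 0: 16384
Level 1: 8192
Level 2: 4096
Level 3: 2048
Level 4: 1024
Level 5: 512
Level 6: 256
Level 7: 128
Level 8: 64
Level 9: 32
Level 10: 16
Level 11: 8
Level 12: 4
Level 13: 2
Level 14: 1

The root is level 0 and the size-1 base case is level 14 (the tree spans levels 0 through 14, i.e. 15 levels counting the root), so the depth is the number of divisions: log_2(16384) = 14

The recursion tree depth is log_2(16384) = 14. At each level, the problem size is divided by 2, so it takes 14 divisions to reduce to a base case of size 1. The algorithm makes 3 recursive calls at each level.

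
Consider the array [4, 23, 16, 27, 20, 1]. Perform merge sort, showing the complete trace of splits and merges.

Merge sort trace:

Split: [4, 23, 16, 27, 20, 1] -> [4, 23, 16] and [27, 20, 1]
  Split: [4, 23, 16] -> [4] and [23, 16]
    Split: [23, 16] -> [23] and [16]
    Merge: [23] + [16] -> [16, 23]
  Merge: [4] + [16, 23] -> [4, 16, 23]
  Split: [27, 20, 1] -> [27] and [20, 1]
    Split: [20, 1] -> [20] and [1]
    Merge: [20] + [1] -> [1, 20]
  Merge: [27] + [1, 20] -> [1, 20, 27]
Merge: [4, 16, 23] + [1, 20, 27] -> [1, 4, 16, 20, 23, 27]

Final sorted array: [1, 4, 16, 20, 23, 27]

The merge sort proceeds by recursively splitting the array and merging sorted halves.
After all merges, the sorted array is [1, 4, 16, 20, 23, 27].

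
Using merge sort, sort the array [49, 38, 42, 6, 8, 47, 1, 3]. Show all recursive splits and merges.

Merge sort trace:

Split: [49, 38, 42, 6, 8, 47, 1, 3] -> [49, 38, 42, 6] and [8, 47, 1, 3]
  Split: [49, 38, 42, 6] -> [49, 38] and [42, 6]
    Split: [49, 38] -> [49] and [38]
    Merge: [49] + [38] -> [38, 49]
    Split: [42, 6] -> [42] and [6]
    Merge: [42] + [6] -> [6, 42]
  Merge: [38, 49] + [6, 42] -> [6, 38, 42, 49]
  Split: [8, 47, 1, 3] -> [8, 47] and [1, 3]
    Split: [8, 47] -> [8] and [47]
    Merge: [8] + [47] -> [8, 47]
    Split: [1, 3] -> [1] and [3]
    Merge: [1] + [3] -> [1, 3]
  Merge: [8, 47] + [1, 3] -> [1, 3, 8, 47]
Merge: [6, 38, 42, 49] + [1, 3, 8, 47] -> [1, 3, 6, 8, 38, 42, 47, 49]

Final sorted array: [1, 3, 6, 8, 38, 42, 47, 49]

The merge sort proceeds by recursively splitting the array and merging sorted halves.
After all merges, the sorted array is [1, 3, 6, 8, 38, 42, 47, 49].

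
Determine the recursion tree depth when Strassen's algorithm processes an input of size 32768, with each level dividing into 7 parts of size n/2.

For divide and conquer with division factor 2:

Problem sizes at each level:
Level 0: 32768
Level 1: 16384
Level 2: 8192
Level 3: 4096
Level 4: 2048
Level 5: 1024
Level 6: 512
Level 7: 256
Level 8: 128
Level 9: 64
Level 10: 32
Level 11: 16
Level 12: 8
Level 13: 4
Level 14: 2
Level 15: 1

The root is level 0 and the size-1 base case is level 15 (the tree spans levels 0 through 15, i.e. 16 levels counting the root), so the depth is the number of divisions: log_2(32768) = 15

The recursion tree depth is log_2(32768) = 15. At each level, the problem size is divided by 2, so it takes 15 divisions to reduce to a base case of size 1. The algorithm makes 7 recursive calls at each level.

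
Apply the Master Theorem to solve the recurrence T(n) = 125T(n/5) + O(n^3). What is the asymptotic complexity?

Master Theorem for T(n) = 125T(n/5) + O(n^3):

a = 125, b = 5, c = 3
log_b(a) = log_5(125) = 3.0000

Case 2: c = 3 = log_5(125) = 3.0000
T(n) = O(n^3 log n) = O(n^3 log n)

For T(n) = 125T(n/5) + O(n^3): log_5(125) = 3.0000. This is Case 2 of the Master Theorem (c = log_b(a), equal work at all levels), giving O(n^3 log n).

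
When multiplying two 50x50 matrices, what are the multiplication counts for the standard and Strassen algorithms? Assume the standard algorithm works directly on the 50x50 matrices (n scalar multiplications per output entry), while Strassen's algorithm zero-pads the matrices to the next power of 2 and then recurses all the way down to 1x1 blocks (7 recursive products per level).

Matrix multiplication for 50x50 matrices:

Strassen's algorithm requires power-of-2 dimensions. Pad 50x50 to 64x64 (next power of 2).

Standard algorithm: 50^3 = 125000 multiplications
Strassen's algorithm: 7^(log2(64)) = 7^6 = 117649 multiplications
Savings: 125000 - 117649 = 7351 multiplications

Standard: 125000 multiplications (50^3). Strassen: 117649 multiplications (7^6, after padding to 64x64). Strassen reduces 8 recursive multiplications to 7 at each level.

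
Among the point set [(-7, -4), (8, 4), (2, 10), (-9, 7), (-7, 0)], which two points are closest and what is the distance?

Computing all pairwise distances among 5 points:

d((-7, -4), (8, 4)) = 17.0
d((-7, -4), (2, 10)) = 16.6433
d((-7, -4), (-9, 7)) = 11.1803
d((-7, -4), (-7, 0)) = 4.0 <-- minimum
d((8, 4), (2, 10)) = 8.4853
d((8, 4), (-9, 7)) = 17.2627
d((8, 4), (-7, 0)) = 15.5242
d((2, 10), (-9, 7)) = 11.4018
d((2, 10), (-7, 0)) = 13.4536
d((-9, 7), (-7, 0)) = 7.2801

Closest pair: (-7, -4) and (-7, 0) with distance 4.0

The closest pair is (-7, -4) and (-7, 0) with Euclidean distance 4.0. For 5 points, brute-force pairwise comparison is shown above. For large n, the divide-and-conquer algorithm (sort by x, recurse on halves, check the dividing strip) achieves O(n log n).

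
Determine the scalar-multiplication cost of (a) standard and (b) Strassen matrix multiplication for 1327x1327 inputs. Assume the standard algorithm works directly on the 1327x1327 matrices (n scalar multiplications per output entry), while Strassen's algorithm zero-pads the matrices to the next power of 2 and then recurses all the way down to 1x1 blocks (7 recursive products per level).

Matrix multiplication for 1327x1327 matrices:

Strassen's algorithm requires power-of-2 dimensions. Pad 1327x1327 to 2048x2048 (next power of 2).

Standard algorithm: 1327^3 = 2336752783 multiplications
Strassen's algorithm: 7^(log2(2048)) = 7^11 = 1977326743 multiplications
Savings: 2336752783 - 1977326743 = 359426040 multiplications

Standard: 2336752783 multiplications (1327^3). Strassen: 1977326743 multiplications (7^11, after padding to 2048x2048). Strassen reduces 8 recursive multiplications to 7 at each level.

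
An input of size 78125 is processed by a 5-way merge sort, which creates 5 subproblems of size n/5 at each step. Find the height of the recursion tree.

For divide and conquer with division factor 5:

Problem sizes at each level:
Level 0: 78125
Level 1: 15625
Level 2: 3125
Level 3: 625
Level 4: 125
Level 5: 25
Level 6: 5
Level 7: 1

The root is level 0 and the size-1 base case is level 7 (the tree spans levels 0 through 7, i.e. 8 levels counting the root), so the depth is the number of divisions: log_5(78125) = 7

The recursion tree depth is log_5(78125) = 7. At each level, the problem size is divided by 5, so it takes 7 divisions to reduce to a base case of size 1. The algorithm makes 5 recursive calls at each level.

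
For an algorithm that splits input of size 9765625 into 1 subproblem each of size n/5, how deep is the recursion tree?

For divide and conquer with division factor 5:

Problem sizes at each level:
Level 0: 9765625
Level 1: 1953125
Level 2: 390625
Level 3: 78125
Level 4: 15625
Level 5: 3125
Level 6: 625
Level 7: 125
Level 8: 25
Level 9: 5
Level 10: 1

The root is level 0 and the size-1 base case is level 10 (the tree spans levels 0 through 10, i.e. 11 levels counting the root), so the depth is the number of divisions: log_5(9765625) = 10

The recursion tree depth is log_5(9765625) = 10. At each level, the problem size is divided by 5, so it takes 10 divisions to reduce to a base case of size 1. The algorithm makes 1 recursive call at each level.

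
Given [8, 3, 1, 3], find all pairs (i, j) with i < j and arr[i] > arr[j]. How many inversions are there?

Finding inversions in [8, 3, 1, 3]:

(0, 1): arr[0]=8 > arr[1]=3
(0, 2): arr[0]=8 > arr[2]=1
(0, 3): arr[0]=8 > arr[3]=3
(1, 2): arr[1]=3 > arr[2]=1

Total inversions: 4

The array has 4 inversion(s): (0,1), (0,2), (0,3), (1,2). Each pair (i,j) satisfies i < j and arr[i] > arr[j].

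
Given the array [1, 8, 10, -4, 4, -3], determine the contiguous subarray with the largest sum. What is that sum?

Using Kadane's algorithm on [1, 8, 10, -4, 4, -3]:

Scanning through the array:
Position 1 (value 8): max_ending_here = 9, max_so_far = 9
Position 2 (value 10): max_ending_here = 19, max_so_far = 19
Position 3 (value -4): max_ending_here = 15, max_so_far = 19
Position 4 (value 4): max_ending_here = 19, max_so_far = 19
Position 5 (value -3): max_ending_here = 16, max_so_far = 19

Maximum subarray: [1, 8, 10]
Maximum sum: 19

The maximum subarray is [1, 8, 10] with sum 19. This subarray runs from index 0 to index 2.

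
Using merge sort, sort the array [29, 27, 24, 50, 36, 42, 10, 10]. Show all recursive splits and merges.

Merge sort trace:

Split: [29, 27, 24, 50, 36, 42, 10, 10] -> [29, 27, 24, 50] and [36, 42, 10, 10]
  Split: [29, 27, 24, 50] -> [29, 27] and [24, 50]
    Split: [29, 27] -> [29] and [27]
    Merge: [29] + [27] -> [27, 29]
    Split: [24, 50] -> [24] and [50]
    Merge: [24] + [50] -> [24, 50]
  Merge: [27, 29] + [24, 50] -> [24, 27, 29, 50]
  Split: [36, 42, 10, 10] -> [36, 42] and [10, 10]
    Split: [36, 42] -> [36] and [42]
    Merge: [36] + [42] -> [36, 42]
    Split: [10, 10] -> [10] and [10]
    Merge: [10] + [10] -> [10, 10]
  Merge: [36, 42] + [10, 10] -> [10, 10, 36, 42]
Merge: [24, 27, 29, 50] + [10, 10, 36, 42] -> [10, 10, 24, 27, 29, 36, 42, 50]

Final sorted array: [10, 10, 24, 27, 29, 36, 42, 50]

The merge sort proceeds by recursively splitting the array and merging sorted halves.
After all merges, the sorted array is [10, 10, 24, 27, 29, 36, 42, 50].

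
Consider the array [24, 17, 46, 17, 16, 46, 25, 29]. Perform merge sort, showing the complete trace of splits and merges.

Merge sort trace:

Split: [24, 17, 46, 17, 16, 46, 25, 29] -> [24, 17, 46, 17] and [16, 46, 25, 29]
  Split: [24, 17, 46, 17] -> [24, 17] and [46, 17]
    Split: [24, 17] -> [24] and [17]
    Merge: [24] + [17] -> [17, 24]
    Split: [46, 17] -> [46] and [17]
    Merge: [46] + [17] -> [17, 46]
  Merge: [17, 24] + [17, 46] -> [17, 17, 24, 46]
  Split: [16, 46, 25, 29] -> [16, 46] and [25, 29]
    Split: [16, 46] -> [16] and [46]
    Merge: [16] + [46] -> [16, 46]
    Split: [25, 29] -> [25] and [29]
    Merge: [25] + [29] -> [25, 29]
  Merge: [16, 46] + [25, 29] -> [16, 25, 29, 46]
Merge: [17, 17, 24, 46] + [16, 25, 29, 46] -> [16, 17, 17, 24, 25, 29, 46, 46]

Final sorted array: [16, 17, 17, 24, 25, 29, 46, 46]

The merge sort proceeds by recursively splitting the array and merging sorted halves.
After all merges, the sorted array is [16, 17, 17, 24, 25, 29, 46, 46].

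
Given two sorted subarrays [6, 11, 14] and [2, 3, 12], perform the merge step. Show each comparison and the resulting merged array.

Merging process:

Compare 6 vs 2: take 2 from right. Merged: [2]
Compare 6 vs 3: take 3 from right. Merged: [2, 3]
Compare 6 vs 12: take 6 from left. Merged: [2, 3, 6]
Compare 11 vs 12: take 11 from left. Merged: [2, 3, 6, 11]
Compare 14 vs 12: take 12 from right. Merged: [2, 3, 6, 11, 12]
Append remaining from left: [14]. Merged: [2, 3, 6, 11, 12, 14]

Final merged array: [2, 3, 6, 11, 12, 14]
Total comparisons: 5

The merged array is [2, 3, 6, 11, 12, 14], requiring 5 comparisons. The merge step runs in O(n) time where n is the total number of elements.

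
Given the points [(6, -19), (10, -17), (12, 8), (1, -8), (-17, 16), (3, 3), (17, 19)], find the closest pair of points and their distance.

Computing all pairwise distances among 7 points:

d((6, -19), (10, -17)) = 4.4721 <-- minimum
d((6, -19), (12, 8)) = 27.6586
d((6, -19), (1, -8)) = 12.083
d((6, -19), (-17, 16)) = 41.8808
d((6, -19), (3, 3)) = 22.2036
d((6, -19), (17, 19)) = 39.5601
d((10, -17), (12, 8)) = 25.0799
d((10, -17), (1, -8)) = 12.7279
d((10, -17), (-17, 16)) = 42.638
d((10, -17), (3, 3)) = 21.1896
d((10, -17), (17, 19)) = 36.6742
d((12, 8), (1, -8)) = 19.4165
d((12, 8), (-17, 16)) = 30.0832
d((12, 8), (3, 3)) = 10.2956
d((12, 8), (17, 19)) = 12.083
d((1, -8), (-17, 16)) = 30.0
d((1, -8), (3, 3)) = 11.1803
d((1, -8), (17, 19)) = 31.3847
d((-17, 16), (3, 3)) = 23.8537
d((-17, 16), (17, 19)) = 34.1321
d((3, 3), (17, 19)) = 21.2603

Closest pair: (6, -19) and (10, -17) with distance 4.4721

The closest pair is (6, -19) and (10, -17) with Euclidean distance 4.4721. For 7 points, brute-force pairwise comparison is shown above. For large n, the divide-and-conquer algorithm (sort by x, recurse on halves, check the dividing strip) achieves O(n log n).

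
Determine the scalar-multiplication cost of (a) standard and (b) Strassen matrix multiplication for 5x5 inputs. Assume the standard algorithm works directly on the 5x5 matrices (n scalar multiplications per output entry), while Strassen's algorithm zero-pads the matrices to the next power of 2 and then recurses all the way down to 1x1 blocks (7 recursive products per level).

Matrix multiplication for 5x5 matrices:

Strassen's algorithm requires power-of-2 dimensions. Pad 5x5 to 8x8 (next power of 2).

Standard algorithm: 5^3 = 125 multiplications
Strassen's algorithm: 7^(log2(8)) = 7^3 = 343 multiplications
Difference: 125 - 343 = -218 (Strassen uses MORE here due to padding overhead — for small or just-over-power-of-2 n, padding can outweigh the per-level savings)

Standard: 125 multiplications (5^3). Strassen: 343 multiplications (7^3, after padding to 8x8). Strassen reduces 8 recursive multiplications to 7 at each level.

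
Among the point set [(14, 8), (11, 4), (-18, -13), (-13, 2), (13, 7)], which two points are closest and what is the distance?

Computing all pairwise distances among 5 points:

d((14, 8), (11, 4)) = 5.0
d((14, 8), (-18, -13)) = 38.2753
d((14, 8), (-13, 2)) = 27.6586
d((14, 8), (13, 7)) = 1.4142 <-- minimum
d((11, 4), (-18, -13)) = 33.6155
d((11, 4), (-13, 2)) = 24.0832
d((11, 4), (13, 7)) = 3.6056
d((-18, -13), (-13, 2)) = 15.8114
d((-18, -13), (13, 7)) = 36.8917
d((-13, 2), (13, 7)) = 26.4764

Closest pair: (14, 8) and (13, 7) with distance 1.4142

The closest pair is (14, 8) and (13, 7) with Euclidean distance 1.4142. For 5 points, brute-force pairwise comparison is shown above. For large n, the divide-and-conquer algorithm (sort by x, recurse on halves, check the dividing strip) achieves O(n log n).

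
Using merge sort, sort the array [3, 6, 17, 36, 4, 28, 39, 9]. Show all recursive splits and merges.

Merge sort trace:

Split: [3, 6, 17, 36, 4, 28, 39, 9] -> [3, 6, 17, 36] and [4, 28, 39, 9]
  Split: [3, 6, 17, 36] -> [3, 6] and [17, 36]
    Split: [3, 6] -> [3] and [6]
    Merge: [3] + [6] -> [3, 6]
    Split: [17, 36] -> [17] and [36]
    Merge: [17] + [36] -> [17, 36]
  Merge: [3, 6] + [17, 36] -> [3, 6, 17, 36]
  Split: [4, 28, 39, 9] -> [4, 28] and [39, 9]
    Split: [4, 28] -> [4] and [28]
    Merge: [4] + [28] -> [4, 28]
    Split: [39, 9] -> [39] and [9]
    Merge: [39] + [9] -> [9, 39]
  Merge: [4, 28] + [9, 39] -> [4, 9, 28, 39]
Merge: [3, 6, 17, 36] + [4, 9, 28, 39] -> [3, 4, 6, 9, 17, 28, 36, 39]

Final sorted array: [3, 4, 6, 9, 17, 28, 36, 39]

The merge sort proceeds by recursively splitting the array and merging sorted halves.
After all merges, the sorted array is [3, 4, 6, 9, 17, 28, 36, 39].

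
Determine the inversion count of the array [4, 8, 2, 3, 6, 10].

Finding inversions in [4, 8, 2, 3, 6, 10]:

(0, 2): arr[0]=4 > arr[2]=2
(0, 3): arr[0]=4 > arr[3]=3
(1, 2): arr[1]=8 > arr[2]=2
(1, 3): arr[1]=8 > arr[3]=3
(1, 4): arr[1]=8 > arr[4]=6

Total inversions: 5

The array has 5 inversion(s): (0,2), (0,3), (1,2), (1,3), (1,4). Each pair (i,j) satisfies i < j and arr[i] > arr[j].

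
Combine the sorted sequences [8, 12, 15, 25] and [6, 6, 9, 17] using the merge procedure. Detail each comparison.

Merging process:

Compare 8 vs 6: take 6 from right. Merged: [6]
Compare 8 vs 6: take 6 from right. Merged: [6, 6]
Compare 8 vs 9: take 8 from left. Merged: [6, 6, 8]
Compare 12 vs 9: take 9 from right. Merged: [6, 6, 8, 9]
Compare 12 vs 17: take 12 from left. Merged: [6, 6, 8, 9, 12]
Compare 15 vs 17: take 15 from left. Merged: [6, 6, 8, 9, 12, 15]
Compare 25 vs 17: take 17 from right. Merged: [6, 6, 8, 9, 12, 15, 17]
Append remaining from left: [25]. Merged: [6, 6, 8, 9, 12, 15, 17, 25]

Final merged array: [6, 6, 8, 9, 12, 15, 17, 25]
Total comparisons: 7

The merged array is [6, 6, 8, 9, 12, 15, 17, 25], requiring 7 comparisons. The merge step runs in O(n) time where n is the total number of elements.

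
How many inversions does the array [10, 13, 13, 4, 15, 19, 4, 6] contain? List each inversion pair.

Finding inversions in [10, 13, 13, 4, 15, 19, 4, 6]:

(0, 3): arr[0]=10 > arr[3]=4
(0, 6): arr[0]=10 > arr[6]=4
(0, 7): arr[0]=10 > arr[7]=6
(1, 3): arr[1]=13 > arr[3]=4
(1, 6): arr[1]=13 > arr[6]=4
(1, 7): arr[1]=13 > arr[7]=6
(2, 3): arr[2]=13 > arr[3]=4
(2, 6): arr[2]=13 > arr[6]=4
(2, 7): arr[2]=13 > arr[7]=6
(4, 6): arr[4]=15 > arr[6]=4
(4, 7): arr[4]=15 > arr[7]=6
(5, 6): arr[5]=19 > arr[6]=4
(5, 7): arr[5]=19 > arr[7]=6

Total inversions: 13

The array has 13 inversion(s): (0,3), (0,6), (0,7), (1,3), (1,6), (1,7), (2,3), (2,6), (2,7), (4,6), (4,7), (5,6), (5,7). Each pair (i,j) satisfies i < j and arr[i] > arr[j].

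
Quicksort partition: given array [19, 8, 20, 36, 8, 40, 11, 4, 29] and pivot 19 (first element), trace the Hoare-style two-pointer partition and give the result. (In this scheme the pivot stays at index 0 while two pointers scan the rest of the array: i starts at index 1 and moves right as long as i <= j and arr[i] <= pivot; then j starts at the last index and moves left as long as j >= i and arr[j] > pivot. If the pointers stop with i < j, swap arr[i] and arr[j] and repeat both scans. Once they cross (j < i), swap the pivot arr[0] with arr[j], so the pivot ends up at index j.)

Hoare-style two-pointer partition with pivot = 19:

Initial array: [19, 8, 20, 36, 8, 40, 11, 4, 29]

Pointers start at i = 1, j = 8.
i stops at index 2 (arr[2]=20 > 19), j stops at index 7 (arr[7]=4 <= 19): swap arr[2] and arr[7], array becomes [19, 8, 4, 36, 8, 40, 11, 20, 29]
i stops at index 3 (arr[3]=36 > 19), j stops at index 6 (arr[6]=11 <= 19): swap arr[3] and arr[6], array becomes [19, 8, 4, 11, 8, 40, 36, 20, 29]
i ends at 5, j ends at 4: the pointers have crossed (j < i), so scanning stops.

Swap pivot arr[0] with arr[4] to place pivot at position 4: [8, 8, 4, 11, 19, 40, 36, 20, 29]
Pivot position: 4

After partitioning with pivot 19, the array becomes [8, 8, 4, 11, 19, 40, 36, 20, 29]. The pivot is placed at index 4. All elements to the left of the pivot are <= 19, and all elements to the right are > 19.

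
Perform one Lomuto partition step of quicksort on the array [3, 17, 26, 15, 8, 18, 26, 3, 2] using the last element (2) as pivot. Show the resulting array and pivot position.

Lomuto partition with pivot = 2:

Initial array: [3, 17, 26, 15, 8, 18, 26, 3, 2]

arr[0]=3 > 2: no swap
arr[1]=17 > 2: no swap
arr[2]=26 > 2: no swap
arr[3]=15 > 2: no swap
arr[4]=8 > 2: no swap
arr[5]=18 > 2: no swap
arr[6]=26 > 2: no swap
arr[7]=3 > 2: no swap

Place pivot at position 0: [2, 17, 26, 15, 8, 18, 26, 3, 3]
Pivot position: 0

After partitioning with pivot 2, the array becomes [2, 17, 26, 15, 8, 18, 26, 3, 3]. The pivot is placed at index 0. All elements to the left of the pivot are <= 2, and all elements to the right are > 2.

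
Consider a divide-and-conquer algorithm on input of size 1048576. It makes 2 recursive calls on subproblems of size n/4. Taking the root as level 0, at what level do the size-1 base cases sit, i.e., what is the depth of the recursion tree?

For divide and conquer with division factor 4:

Problem sizes at each level:
Level 0: 1048576
Level 1: 262144
Level 2: 65536
Level 3: 16384
Level 4: 4096
Level 5: 1024
Level 6: 256
Level 7: 64
Level 8: 16
Level 9: 4
Level 10: 1

The root is level 0 and the size-1 base case is level 10 (the tree spans levels 0 through 10, i.e. 11 levels counting the root), so the depth is the number of divisions: log_4(1048576) = 10

The recursion tree depth is log_4(1048576) = 10. At each level, the problem size is divided by 4, so it takes 10 divisions to reduce to a base case of size 1. The algorithm makes 2 recursive calls at each level.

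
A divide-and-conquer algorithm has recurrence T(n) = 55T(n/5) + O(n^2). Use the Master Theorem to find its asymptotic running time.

Master Theorem for T(n) = 55T(n/5) + O(n^2):

a = 55, b = 5, c = 2
log_b(a) = log_5(55) = 2.4899

Case 1: c = 2 < log_5(55) = 2.4899
T(n) = O(n^(log_5 55))

For T(n) = 55T(n/5) + O(n^2): log_5(55) = 2.4899. This is Case 1 of the Master Theorem (c < log_b(a), work dominated by leaves), giving O(n^(log_5 55)).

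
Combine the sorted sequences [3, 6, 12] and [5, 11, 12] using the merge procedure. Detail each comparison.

Merging process:

Compare 3 vs 5: take 3 from left. Merged: [3]
Compare 6 vs 5: take 5 from right. Merged: [3, 5]
Compare 6 vs 11: take 6 from left. Merged: [3, 5, 6]
Compare 12 vs 11: take 11 from right. Merged: [3, 5, 6, 11]
Compare 12 vs 12: take 12 from left. Merged: [3, 5, 6, 11, 12]
Append remaining from right: [12]. Merged: [3, 5, 6, 11, 12, 12]

Final merged array: [3, 5, 6, 11, 12, 12]
Total comparisons: 5

The merged array is [3, 5, 6, 11, 12, 12], requiring 5 comparisons. The merge step runs in O(n) time where n is the total number of elements.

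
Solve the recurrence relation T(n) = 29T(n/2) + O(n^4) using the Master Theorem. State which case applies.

Master Theorem for T(n) = 29T(n/2) + O(n^4):

a = 29, b = 2, c = 4
log_b(a) = log_2(29) = 4.8580

Case 1: c = 4 < log_2(29) = 4.8580
T(n) = O(n^(log_2 29))

For T(n) = 29T(n/2) + O(n^4): log_2(29) = 4.8580. This is Case 1 of the Master Theorem (c < log_b(a), work dominated by leaves), giving O(n^(log_2 29)).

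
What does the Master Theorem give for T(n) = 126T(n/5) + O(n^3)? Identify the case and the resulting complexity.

Master Theorem for T(n) = 126T(n/5) + O(n^3):

a = 126, b = 5, c = 3
log_b(a) = log_5(126) = 3.0050

Case 1: c = 3 < log_5(126) = 3.0050
T(n) = O(n^(log_5 126))

For T(n) = 126T(n/5) + O(n^3): log_5(126) = 3.0050. This is Case 1 of the Master Theorem (c < log_b(a), work dominated by leaves), giving O(n^(log_5 126)).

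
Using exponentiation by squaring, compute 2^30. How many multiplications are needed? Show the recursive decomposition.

Computing 2^30 by squaring (build up from 2^1; each line after the first costs one multiplication):

2^1 = 2
2^2 = (2^1)^2 = 2^2 = 4
2^3 = 2 * 2^2 = 2 * 4 = 8
2^6 = (2^3)^2 = 8^2 = 64
2^7 = 2 * 2^6 = 2 * 64 = 128
2^14 = (2^7)^2 = 128^2 = 16384
2^15 = 2 * 2^14 = 2 * 16384 = 32768
2^30 = (2^15)^2 = 32768^2 = 1073741824

Result: 1073741824
Multiplications needed: 7 (7 lines after 2^1)

2^30 = 1073741824. Using exponentiation by squaring, this requires 7 multiplications. The key idea: if the exponent is even, square the half-power; if odd, multiply by the base once.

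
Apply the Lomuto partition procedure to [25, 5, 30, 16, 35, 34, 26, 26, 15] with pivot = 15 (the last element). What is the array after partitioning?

Lomuto partition with pivot = 15:

Initial array: [25, 5, 30, 16, 35, 34, 26, 26, 15]

arr[0]=25 > 15: no swap
arr[1]=5 <= 15: swap with position 0, array becomes [5, 25, 30, 16, 35, 34, 26, 26, 15]
arr[2]=30 > 15: no swap
arr[3]=16 > 15: no swap
arr[4]=35 > 15: no swap
arr[5]=34 > 15: no swap
arr[6]=26 > 15: no swap
arr[7]=26 > 15: no swap

Place pivot at position 1: [5, 15, 30, 16, 35, 34, 26, 26, 25]
Pivot position: 1

After partitioning with pivot 15, the array becomes [5, 15, 30, 16, 35, 34, 26, 26, 25]. The pivot is placed at index 1. All elements to the left of the pivot are <= 15, and all elements to the right are > 15.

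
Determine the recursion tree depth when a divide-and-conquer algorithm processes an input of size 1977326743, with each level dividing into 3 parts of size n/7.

For divide and conquer with division factor 7:

Problem sizes at each level:
Level 0: 1977326743
Level 1: 282475249
Level 2: 40353607
Level 3: 5764801
Level 4: 823543
Level 5: 117649
Level 6: 16807
Level 7: 2401
Level 8: 343
Level 9: 49
Level 10: 7
Level 11: 1

The root is level 0 and the size-1 base case is level 11 (the tree spans levels 0 through 11, i.e. 12 levels counting the root), so the depth is the number of divisions: log_7(1977326743) = 11

The recursion tree depth is log_7(1977326743) = 11. At each level, the problem size is divided by 7, so it takes 11 divisions to reduce to a base case of size 1. The algorithm makes 3 recursive calls at each level.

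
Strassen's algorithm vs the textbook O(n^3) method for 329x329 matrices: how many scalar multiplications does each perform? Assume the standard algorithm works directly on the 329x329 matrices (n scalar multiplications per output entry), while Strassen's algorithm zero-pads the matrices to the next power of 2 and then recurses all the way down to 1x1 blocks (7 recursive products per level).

Matrix multiplication for 329x329 matrices:

Strassen's algorithm requires power-of-2 dimensions. Pad 329x329 to 512x512 (next power of 2).

Standard algorithm: 329^3 = 35611289 multiplications
Strassen's algorithm: 7^(log2(512)) = 7^9 = 40353607 multiplications
Difference: 35611289 - 40353607 = -4742318 (Strassen uses MORE here due to padding overhead — for small or just-over-power-of-2 n, padding can outweigh the per-level savings)

Standard: 35611289 multiplications (329^3). Strassen: 40353607 multiplications (7^9, after padding to 512x512). Strassen reduces 8 recursive multiplications to 7 at each level.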